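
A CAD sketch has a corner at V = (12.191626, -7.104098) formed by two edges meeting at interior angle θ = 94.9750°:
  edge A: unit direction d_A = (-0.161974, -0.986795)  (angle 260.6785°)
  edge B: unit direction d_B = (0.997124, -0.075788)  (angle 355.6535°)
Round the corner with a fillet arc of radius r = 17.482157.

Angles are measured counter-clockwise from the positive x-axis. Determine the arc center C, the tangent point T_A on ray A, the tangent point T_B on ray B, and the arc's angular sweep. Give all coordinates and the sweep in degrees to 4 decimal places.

bisector direction at 308.1660° = (0.617942,-0.786224)
center distance |VC| = r/sin(θ/2) = 17.482157/sin(47.4875°) = 23.716520
C = V + |VC|·bis = (26.8471,-25.7506)
T_A = V + ((C−V)·d_A)·d_A = V + 16.0265·d_A = (9.5958,-22.9189)
T_B = V + ((C−V)·d_B)·d_B = V + 16.0265·d_B = (28.1720,-8.3187)
sweep = 180° − θ = 85.0250°

center=(26.8471,-25.7506) T_A=(9.5958,-22.9189) T_B=(28.1720,-8.3187) sweep=85.0250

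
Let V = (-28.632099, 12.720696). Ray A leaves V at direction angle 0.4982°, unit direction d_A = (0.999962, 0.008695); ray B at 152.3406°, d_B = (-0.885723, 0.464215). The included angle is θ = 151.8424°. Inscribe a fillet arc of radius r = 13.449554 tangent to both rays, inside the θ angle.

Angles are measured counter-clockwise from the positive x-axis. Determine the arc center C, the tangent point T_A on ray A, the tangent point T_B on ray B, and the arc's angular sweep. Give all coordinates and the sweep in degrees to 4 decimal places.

center=(-25.3762,26.1991) T_A=(-25.2592,12.7500) T_B=(-31.6196,14.2865) sweep=28.1576

bisector direction at 76.4194° = (0.234813,0.972041)
center distance |VC| = r/sin(θ/2) = 13.449554/sin(75.9212°) = 13.866062
C = V + |VC|·bis = (-25.3762,26.1991)
T_A = V + ((C−V)·d_A)·d_A = V + 3.3730·d_A = (-25.2592,12.7500)
T_B = V + ((C−V)·d_B)·d_B = V + 3.3730·d_B = (-31.6196,14.2865)
sweep = 180° − θ = 28.1576°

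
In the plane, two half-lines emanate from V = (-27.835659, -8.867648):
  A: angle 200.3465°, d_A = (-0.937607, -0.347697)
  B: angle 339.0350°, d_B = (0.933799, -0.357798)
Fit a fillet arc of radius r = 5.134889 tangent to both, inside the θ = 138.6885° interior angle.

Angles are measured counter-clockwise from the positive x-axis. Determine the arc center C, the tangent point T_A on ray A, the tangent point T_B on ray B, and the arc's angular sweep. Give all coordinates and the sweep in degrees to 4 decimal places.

bisector direction at 269.6907° = (-0.005397,-0.999985)
center distance |VC| = r/sin(θ/2) = 5.134889/sin(69.3443°) = 5.487653
C = V + |VC|·bis = (-27.8653,-14.3552)
T_A = V + ((C−V)·d_A)·d_A = V + 1.9358·d_A = (-29.6507,-9.5407)
T_B = V + ((C−V)·d_B)·d_B = V + 1.9358·d_B = (-26.0280,-9.5603)
sweep = 180° − θ = 41.3115°

center=(-27.8653,-14.3552) T_A=(-29.6507,-9.5407) T_B=(-26.0280,-9.5603) sweep=41.3115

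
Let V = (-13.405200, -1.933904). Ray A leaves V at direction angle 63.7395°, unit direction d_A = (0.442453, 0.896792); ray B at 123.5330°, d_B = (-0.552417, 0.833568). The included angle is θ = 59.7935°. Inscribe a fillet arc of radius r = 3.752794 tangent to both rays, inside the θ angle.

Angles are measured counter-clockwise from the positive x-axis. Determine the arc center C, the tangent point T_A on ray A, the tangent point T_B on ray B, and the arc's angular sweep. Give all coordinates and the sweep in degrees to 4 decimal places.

bisector direction at 93.6363° = (-0.063422,0.997987)
center distance |VC| = r/sin(θ/2) = 3.752794/sin(29.8968°) = 7.529100
C = V + |VC|·bis = (-13.8827,5.5800)
T_A = V + ((C−V)·d_A)·d_A = V + 6.5272·d_A = (-10.5172,3.9196)
T_B = V + ((C−V)·d_B)·d_B = V + 6.5272·d_B = (-17.0109,3.5069)
sweep = 180° − θ = 120.2065°

center=(-13.8827,5.5800) T_A=(-10.5172,3.9196) T_B=(-17.0109,3.5069) sweep=120.2065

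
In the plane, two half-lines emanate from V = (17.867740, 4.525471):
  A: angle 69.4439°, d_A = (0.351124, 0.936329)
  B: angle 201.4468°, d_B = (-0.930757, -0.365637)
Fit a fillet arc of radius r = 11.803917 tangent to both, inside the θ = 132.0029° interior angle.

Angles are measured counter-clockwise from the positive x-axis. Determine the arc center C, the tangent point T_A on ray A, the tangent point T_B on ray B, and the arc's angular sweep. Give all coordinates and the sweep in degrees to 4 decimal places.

center=(8.6606,13.5906) T_A=(19.7129,9.4460) T_B=(12.9765,2.6040) sweep=47.9971

bisector direction at 135.4454° = (-0.712582,0.701589)
center distance |VC| = r/sin(θ/2) = 11.803917/sin(66.0015°) = 12.920850
C = V + |VC|·bis = (8.6606,13.5906)
T_A = V + ((C−V)·d_A)·d_A = V + 5.2551·d_A = (19.7129,9.4460)
T_B = V + ((C−V)·d_B)·d_B = V + 5.2551·d_B = (12.9765,2.6040)
sweep = 180° − θ = 47.9971°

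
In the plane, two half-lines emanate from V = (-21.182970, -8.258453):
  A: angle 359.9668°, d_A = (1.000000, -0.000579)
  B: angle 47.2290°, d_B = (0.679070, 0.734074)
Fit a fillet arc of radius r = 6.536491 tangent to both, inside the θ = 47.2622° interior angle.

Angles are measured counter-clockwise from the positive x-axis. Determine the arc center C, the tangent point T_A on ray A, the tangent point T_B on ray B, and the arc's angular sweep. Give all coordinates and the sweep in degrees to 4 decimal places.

center=(-6.2399,-1.7306) T_A=(-6.2436,-8.2671) T_B=(-11.0381,2.7081) sweep=132.7378

bisector direction at 23.5979° = (0.916377,0.400315)
center distance |VC| = r/sin(θ/2) = 6.536491/sin(23.6311°) = 16.306724
C = V + |VC|·bis = (-6.2399,-1.7306)
T_A = V + ((C−V)·d_A)·d_A = V + 14.9393·d_A = (-6.2436,-8.2671)
T_B = V + ((C−V)·d_B)·d_B = V + 14.9393·d_B = (-11.0381,2.7081)
sweep = 180° − θ = 132.7378°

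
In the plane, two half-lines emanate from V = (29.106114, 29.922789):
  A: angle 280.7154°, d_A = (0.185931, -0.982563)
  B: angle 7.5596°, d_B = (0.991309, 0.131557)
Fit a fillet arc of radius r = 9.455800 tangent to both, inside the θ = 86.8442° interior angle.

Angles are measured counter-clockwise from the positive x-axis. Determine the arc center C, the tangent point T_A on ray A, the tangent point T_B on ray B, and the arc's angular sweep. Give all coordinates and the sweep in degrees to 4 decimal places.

center=(40.2548,21.8636) T_A=(30.9638,20.1055) T_B=(39.0108,31.2372) sweep=93.1558

bisector direction at 324.1375° = (0.810425,-0.585842)
center distance |VC| = r/sin(θ/2) = 9.455800/sin(43.4221°) = 13.756538
C = V + |VC|·bis = (40.2548,21.8636)
T_A = V + ((C−V)·d_A)·d_A = V + 9.9915·d_A = (30.9638,20.1055)
T_B = V + ((C−V)·d_B)·d_B = V + 9.9915·d_B = (39.0108,31.2372)
sweep = 180° − θ = 93.1558°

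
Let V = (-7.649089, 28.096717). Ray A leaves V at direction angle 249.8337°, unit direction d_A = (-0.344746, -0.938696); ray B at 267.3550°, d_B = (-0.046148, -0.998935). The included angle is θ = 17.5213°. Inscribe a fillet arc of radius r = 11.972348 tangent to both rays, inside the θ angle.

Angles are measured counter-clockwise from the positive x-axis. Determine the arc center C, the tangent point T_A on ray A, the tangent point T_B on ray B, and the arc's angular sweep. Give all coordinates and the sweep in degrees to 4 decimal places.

bisector direction at 258.5944° = (-0.197754,-0.980252)
center distance |VC| = r/sin(θ/2) = 11.972348/sin(8.7607°) = 78.606632
C = V + |VC|·bis = (-23.1939,-48.9576)
T_A = V + ((C−V)·d_A)·d_A = V + 77.6895·d_A = (-34.4323,-44.8301)
T_B = V + ((C−V)·d_B)·d_B = V + 77.6895·d_B = (-11.2343,-49.5101)
sweep = 180° − θ = 162.4787°

center=(-23.1939,-48.9576) T_A=(-34.4323,-44.8301) T_B=(-11.2343,-49.5101) sweep=162.4787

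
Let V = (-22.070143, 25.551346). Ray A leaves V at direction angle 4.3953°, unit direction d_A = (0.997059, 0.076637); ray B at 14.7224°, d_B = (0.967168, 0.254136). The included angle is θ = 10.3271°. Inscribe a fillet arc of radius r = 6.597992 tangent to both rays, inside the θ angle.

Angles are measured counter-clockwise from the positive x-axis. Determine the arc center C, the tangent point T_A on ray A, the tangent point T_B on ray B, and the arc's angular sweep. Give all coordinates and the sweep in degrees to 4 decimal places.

bisector direction at 9.5588° = (0.986116,0.166061)
center distance |VC| = r/sin(θ/2) = 6.597992/sin(5.1635°) = 73.311831
C = V + |VC|·bis = (50.2238,37.7255)
T_A = V + ((C−V)·d_A)·d_A = V + 73.0143·d_A = (50.7294,31.1470)
T_B = V + ((C−V)·d_B)·d_B = V + 73.0143·d_B = (48.5470,44.1069)
sweep = 180° − θ = 169.6729°

center=(50.2238,37.7255) T_A=(50.7294,31.1470) T_B=(48.5470,44.1069) sweep=169.6729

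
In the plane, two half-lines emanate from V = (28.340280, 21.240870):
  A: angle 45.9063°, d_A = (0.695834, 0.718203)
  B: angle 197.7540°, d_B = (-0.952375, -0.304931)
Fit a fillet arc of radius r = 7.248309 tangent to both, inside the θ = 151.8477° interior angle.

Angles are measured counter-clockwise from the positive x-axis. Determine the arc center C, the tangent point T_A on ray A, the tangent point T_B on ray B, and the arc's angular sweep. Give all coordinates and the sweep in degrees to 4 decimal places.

bisector direction at 121.8302° = (-0.527403,0.849615)
center distance |VC| = r/sin(θ/2) = 7.248309/sin(75.9239°) = 7.472689
C = V + |VC|·bis = (24.3992,27.5898)
T_A = V + ((C−V)·d_A)·d_A = V + 1.8174·d_A = (29.6049,22.5462)
T_B = V + ((C−V)·d_B)·d_B = V + 1.8174·d_B = (26.6094,20.6867)
sweep = 180° − θ = 28.1523°

center=(24.3992,27.5898) T_A=(29.6049,22.5462) T_B=(26.6094,20.6867) sweep=28.1523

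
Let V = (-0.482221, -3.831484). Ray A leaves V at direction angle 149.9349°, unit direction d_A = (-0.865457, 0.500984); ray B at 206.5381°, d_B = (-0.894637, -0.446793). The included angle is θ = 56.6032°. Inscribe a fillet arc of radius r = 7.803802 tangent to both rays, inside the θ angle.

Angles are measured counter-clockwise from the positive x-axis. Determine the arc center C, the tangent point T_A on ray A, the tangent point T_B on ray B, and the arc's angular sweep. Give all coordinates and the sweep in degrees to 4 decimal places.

bisector direction at 178.2365° = (-0.999526,0.030774)
center distance |VC| = r/sin(θ/2) = 7.803802/sin(28.3016°) = 16.459800
C = V + |VC|·bis = (-16.9342,-3.3249)
T_A = V + ((C−V)·d_A)·d_A = V + 14.4923·d_A = (-13.0246,3.4289)
T_B = V + ((C−V)·d_B)·d_B = V + 14.4923·d_B = (-13.4475,-10.3065)
sweep = 180° − θ = 123.3968°

center=(-16.9342,-3.3249) T_A=(-13.0246,3.4289) T_B=(-13.4475,-10.3065) sweep=123.3968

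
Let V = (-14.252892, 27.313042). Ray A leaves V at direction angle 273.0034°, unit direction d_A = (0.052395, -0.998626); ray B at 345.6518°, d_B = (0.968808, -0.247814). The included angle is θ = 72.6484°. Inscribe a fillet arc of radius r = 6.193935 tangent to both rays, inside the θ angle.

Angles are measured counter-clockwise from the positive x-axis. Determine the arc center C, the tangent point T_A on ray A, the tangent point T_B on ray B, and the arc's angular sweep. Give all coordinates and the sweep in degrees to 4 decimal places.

bisector direction at 309.3276° = (0.633754,-0.773535)
center distance |VC| = r/sin(θ/2) = 6.193935/sin(36.3242°) = 10.456484
C = V + |VC|·bis = (-7.6261,19.2246)
T_A = V + ((C−V)·d_A)·d_A = V + 8.4246·d_A = (-13.8115,18.9001)
T_B = V + ((C−V)·d_B)·d_B = V + 8.4246·d_B = (-6.0911,25.2253)
sweep = 180° − θ = 107.3516°

center=(-7.6261,19.2246) T_A=(-13.8115,18.9001) T_B=(-6.0911,25.2253) sweep=107.3516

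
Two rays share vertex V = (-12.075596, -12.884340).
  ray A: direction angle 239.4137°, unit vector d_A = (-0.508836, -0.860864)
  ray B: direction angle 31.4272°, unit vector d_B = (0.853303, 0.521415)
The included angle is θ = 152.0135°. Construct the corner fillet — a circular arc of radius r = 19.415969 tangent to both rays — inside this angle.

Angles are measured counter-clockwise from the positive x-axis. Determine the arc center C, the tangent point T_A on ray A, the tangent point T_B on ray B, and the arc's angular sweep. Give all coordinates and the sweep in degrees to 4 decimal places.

center=(2.1769,-26.9292) T_A=(-14.5376,-17.0496) T_B=(-7.9469,-10.3615) sweep=27.9865

bisector direction at 315.4205° = (0.712277,-0.701899)
center distance |VC| = r/sin(θ/2) = 19.415969/sin(76.0067°) = 20.009775
C = V + |VC|·bis = (2.1769,-26.9292)
T_A = V + ((C−V)·d_A)·d_A = V + 4.8385·d_A = (-14.5376,-17.0496)
T_B = V + ((C−V)·d_B)·d_B = V + 4.8385·d_B = (-7.9469,-10.3615)
sweep = 180° − θ = 27.9865°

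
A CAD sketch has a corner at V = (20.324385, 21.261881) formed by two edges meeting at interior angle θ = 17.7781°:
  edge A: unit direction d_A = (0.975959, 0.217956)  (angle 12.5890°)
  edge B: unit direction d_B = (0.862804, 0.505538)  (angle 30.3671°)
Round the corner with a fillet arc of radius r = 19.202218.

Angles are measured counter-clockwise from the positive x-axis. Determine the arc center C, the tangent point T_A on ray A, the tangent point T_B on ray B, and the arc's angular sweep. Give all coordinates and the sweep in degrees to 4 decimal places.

bisector direction at 21.4780° = (0.930558,0.366145)
center distance |VC| = r/sin(θ/2) = 19.202218/sin(8.8890°) = 124.268850
C = V + |VC|·bis = (135.9637,66.7623)
T_A = V + ((C−V)·d_A)·d_A = V + 122.7763·d_A = (140.1490,48.0217)
T_B = V + ((C−V)·d_B)·d_B = V + 122.7763·d_B = (126.2563,83.3300)
sweep = 180° − θ = 162.2219°

center=(135.9637,66.7623) T_A=(140.1490,48.0217) T_B=(126.2563,83.3300) sweep=162.2219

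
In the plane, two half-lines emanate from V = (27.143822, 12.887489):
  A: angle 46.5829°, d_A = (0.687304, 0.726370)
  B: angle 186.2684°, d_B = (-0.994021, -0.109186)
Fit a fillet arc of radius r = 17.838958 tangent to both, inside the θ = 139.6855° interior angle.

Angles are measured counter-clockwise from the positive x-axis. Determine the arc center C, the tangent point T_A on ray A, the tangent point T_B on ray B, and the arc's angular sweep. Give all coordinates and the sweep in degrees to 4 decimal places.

bisector direction at 116.4256° = (-0.445036,0.895513)
center distance |VC| = r/sin(θ/2) = 17.838958/sin(69.8427°) = 19.002877
C = V + |VC|·bis = (18.6869,29.9048)
T_A = V + ((C−V)·d_A)·d_A = V + 6.5484·d_A = (31.6445,17.6440)
T_B = V + ((C−V)·d_B)·d_B = V + 6.5484·d_B = (20.6346,12.1725)
sweep = 180° − θ = 40.3145°

center=(18.6869,29.9048) T_A=(31.6445,17.6440) T_B=(20.6346,12.1725) sweep=40.3145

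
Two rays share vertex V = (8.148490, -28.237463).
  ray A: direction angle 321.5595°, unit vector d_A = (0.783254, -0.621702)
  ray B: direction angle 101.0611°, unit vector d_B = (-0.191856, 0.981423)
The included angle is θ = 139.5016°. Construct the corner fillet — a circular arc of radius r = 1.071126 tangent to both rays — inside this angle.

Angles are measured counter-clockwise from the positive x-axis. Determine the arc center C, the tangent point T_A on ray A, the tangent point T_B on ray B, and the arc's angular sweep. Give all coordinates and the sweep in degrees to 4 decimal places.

center=(9.1239,-27.6442) T_A=(8.4580,-28.4831) T_B=(8.0727,-27.8497) sweep=40.4984

bisector direction at 31.3103° = (0.854365,0.519673)
center distance |VC| = r/sin(θ/2) = 1.071126/sin(69.7508°) = 1.141687
C = V + |VC|·bis = (9.1239,-27.6442)
T_A = V + ((C−V)·d_A)·d_A = V + 0.3951·d_A = (8.4580,-28.4831)
T_B = V + ((C−V)·d_B)·d_B = V + 0.3951·d_B = (8.0727,-27.8497)
sweep = 180° − θ = 40.4984°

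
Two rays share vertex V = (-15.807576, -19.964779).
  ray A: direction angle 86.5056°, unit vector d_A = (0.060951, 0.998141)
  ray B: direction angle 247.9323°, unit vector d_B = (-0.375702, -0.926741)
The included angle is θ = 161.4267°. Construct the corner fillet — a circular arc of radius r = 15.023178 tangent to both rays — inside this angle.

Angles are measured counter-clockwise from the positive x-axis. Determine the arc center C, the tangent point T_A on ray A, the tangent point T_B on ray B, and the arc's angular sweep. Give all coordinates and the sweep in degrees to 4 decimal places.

bisector direction at 167.2190° = (-0.975223,0.221226)
center distance |VC| = r/sin(θ/2) = 15.023178/sin(80.7134°) = 15.222697
C = V + |VC|·bis = (-30.6531,-16.5971)
T_A = V + ((C−V)·d_A)·d_A = V + 2.4565·d_A = (-15.6578,-17.5128)
T_B = V + ((C−V)·d_B)·d_B = V + 2.4565·d_B = (-16.7305,-22.2414)
sweep = 180° − θ = 18.5733°

center=(-30.6531,-16.5971) T_A=(-15.6578,-17.5128) T_B=(-16.7305,-22.2414) sweep=18.5733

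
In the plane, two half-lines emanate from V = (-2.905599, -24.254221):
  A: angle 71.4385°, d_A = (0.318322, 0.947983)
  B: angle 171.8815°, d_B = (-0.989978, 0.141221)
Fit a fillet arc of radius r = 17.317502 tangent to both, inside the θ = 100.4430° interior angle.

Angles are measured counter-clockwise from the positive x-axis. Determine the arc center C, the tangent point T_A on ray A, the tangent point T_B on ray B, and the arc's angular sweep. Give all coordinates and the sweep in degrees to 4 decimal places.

center=(-14.7329,-5.0742) T_A=(1.6838,-10.5868) T_B=(-17.1785,-22.2182) sweep=79.5570

bisector direction at 121.6600° = (-0.524878,0.851178)
center distance |VC| = r/sin(θ/2) = 17.317502/sin(50.2215°) = 22.533466
C = V + |VC|·bis = (-14.7329,-5.0742)
T_A = V + ((C−V)·d_A)·d_A = V + 14.4174·d_A = (1.6838,-10.5868)
T_B = V + ((C−V)·d_B)·d_B = V + 14.4174·d_B = (-17.1785,-22.2182)
sweep = 180° − θ = 79.5570°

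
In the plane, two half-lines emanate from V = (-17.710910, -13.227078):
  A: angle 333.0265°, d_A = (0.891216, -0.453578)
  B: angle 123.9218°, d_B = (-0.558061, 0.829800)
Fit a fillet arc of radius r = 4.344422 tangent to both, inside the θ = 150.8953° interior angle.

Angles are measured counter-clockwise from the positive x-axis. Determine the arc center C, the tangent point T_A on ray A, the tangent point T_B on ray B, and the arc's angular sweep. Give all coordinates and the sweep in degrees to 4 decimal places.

center=(-14.7353,-9.8668) T_A=(-16.7058,-13.7386) T_B=(-18.3403,-12.2912) sweep=29.1047

bisector direction at 48.4742° = (0.662958,0.748657)
center distance |VC| = r/sin(θ/2) = 4.344422/sin(75.4476°) = 4.488417
C = V + |VC|·bis = (-14.7353,-9.8668)
T_A = V + ((C−V)·d_A)·d_A = V + 1.1278·d_A = (-16.7058,-13.7386)
T_B = V + ((C−V)·d_B)·d_B = V + 1.1278·d_B = (-18.3403,-12.2912)
sweep = 180° − θ = 29.1047°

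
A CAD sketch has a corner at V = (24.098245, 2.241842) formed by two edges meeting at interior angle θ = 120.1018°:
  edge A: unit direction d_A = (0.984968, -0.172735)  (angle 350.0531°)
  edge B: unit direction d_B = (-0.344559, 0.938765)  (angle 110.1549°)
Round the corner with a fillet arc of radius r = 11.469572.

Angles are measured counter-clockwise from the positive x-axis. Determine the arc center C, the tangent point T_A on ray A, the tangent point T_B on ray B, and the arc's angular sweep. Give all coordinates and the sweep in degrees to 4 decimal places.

center=(32.5885,12.3975) T_A=(30.6073,1.1003) T_B=(21.8213,8.4456) sweep=59.8982

bisector direction at 50.1040° = (0.641396,0.767210)
center distance |VC| = r/sin(θ/2) = 11.469572/sin(60.0509°) = 13.237137
C = V + |VC|·bis = (32.5885,12.3975)
T_A = V + ((C−V)·d_A)·d_A = V + 6.6084·d_A = (30.6073,1.1003)
T_B = V + ((C−V)·d_B)·d_B = V + 6.6084·d_B = (21.8213,8.4456)
sweep = 180° − θ = 59.8982°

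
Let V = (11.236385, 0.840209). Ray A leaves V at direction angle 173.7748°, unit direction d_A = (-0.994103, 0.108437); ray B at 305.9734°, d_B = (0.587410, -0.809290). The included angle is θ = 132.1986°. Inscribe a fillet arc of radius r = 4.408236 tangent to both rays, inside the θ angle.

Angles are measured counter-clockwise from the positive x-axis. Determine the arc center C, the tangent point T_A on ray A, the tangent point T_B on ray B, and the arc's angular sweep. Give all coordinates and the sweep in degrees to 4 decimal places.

center=(8.8164,-3.3302) T_A=(9.2944,1.0520) T_B=(12.3839,-0.7408) sweep=47.8014

bisector direction at 239.8741° = (-0.501902,-0.864925)
center distance |VC| = r/sin(θ/2) = 4.408236/sin(66.0993°) = 4.821702
C = V + |VC|·bis = (8.8164,-3.3302)
T_A = V + ((C−V)·d_A)·d_A = V + 1.9535·d_A = (9.2944,1.0520)
T_B = V + ((C−V)·d_B)·d_B = V + 1.9535·d_B = (12.3839,-0.7408)
sweep = 180° − θ = 47.8014°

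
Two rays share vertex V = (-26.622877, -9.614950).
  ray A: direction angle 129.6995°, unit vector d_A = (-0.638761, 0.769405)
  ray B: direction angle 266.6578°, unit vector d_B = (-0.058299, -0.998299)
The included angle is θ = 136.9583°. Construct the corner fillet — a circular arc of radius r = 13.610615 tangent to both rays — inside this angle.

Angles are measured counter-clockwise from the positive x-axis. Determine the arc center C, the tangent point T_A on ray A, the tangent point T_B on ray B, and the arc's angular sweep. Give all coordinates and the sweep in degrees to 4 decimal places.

center=(-40.5232,-14.1794) T_A=(-30.0512,-5.4855) T_B=(-26.9358,-14.9729) sweep=43.0417

bisector direction at 198.1787° = (-0.950088,-0.311981)
center distance |VC| = r/sin(θ/2) = 13.610615/sin(68.4792°) = 14.630600
C = V + |VC|·bis = (-40.5232,-14.1794)
T_A = V + ((C−V)·d_A)·d_A = V + 5.3671·d_A = (-30.0512,-5.4855)
T_B = V + ((C−V)·d_B)·d_B = V + 5.3671·d_B = (-26.9358,-14.9729)
sweep = 180° − θ = 43.0417°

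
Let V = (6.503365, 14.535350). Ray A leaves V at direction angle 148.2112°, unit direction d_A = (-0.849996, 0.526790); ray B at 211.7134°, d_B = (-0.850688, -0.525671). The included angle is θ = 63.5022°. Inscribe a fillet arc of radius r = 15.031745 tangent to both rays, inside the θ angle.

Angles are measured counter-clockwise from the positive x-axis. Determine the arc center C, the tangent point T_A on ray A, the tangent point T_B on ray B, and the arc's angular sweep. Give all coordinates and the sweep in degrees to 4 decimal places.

center=(-22.0616,14.5541) T_A=(-14.1430,27.3311) T_B=(-14.1598,1.7668) sweep=116.4978

bisector direction at 179.9623° = (-1.000000,0.000658)
center distance |VC| = r/sin(θ/2) = 15.031745/sin(31.7511°) = 28.564958
C = V + |VC|·bis = (-22.0616,14.5541)
T_A = V + ((C−V)·d_A)·d_A = V + 24.2900·d_A = (-14.1430,27.3311)
T_B = V + ((C−V)·d_B)·d_B = V + 24.2900·d_B = (-14.1598,1.7668)
sweep = 180° − θ = 116.4978°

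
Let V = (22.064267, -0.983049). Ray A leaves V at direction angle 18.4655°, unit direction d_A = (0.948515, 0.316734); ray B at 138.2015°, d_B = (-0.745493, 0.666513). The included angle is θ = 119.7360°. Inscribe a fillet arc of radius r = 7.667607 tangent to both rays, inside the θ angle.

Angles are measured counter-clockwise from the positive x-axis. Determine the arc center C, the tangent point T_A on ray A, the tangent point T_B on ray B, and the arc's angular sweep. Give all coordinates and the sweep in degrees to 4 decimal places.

center=(23.8570,7.6994) T_A=(26.2856,0.4266) T_B=(18.7465,1.9833) sweep=60.2640

bisector direction at 78.3335° = (0.202215,0.979341)
center distance |VC| = r/sin(θ/2) = 7.667607/sin(59.8680°) = 8.865606
C = V + |VC|·bis = (23.8570,7.6994)
T_A = V + ((C−V)·d_A)·d_A = V + 4.4505·d_A = (26.2856,0.4266)
T_B = V + ((C−V)·d_B)·d_B = V + 4.4505·d_B = (18.7465,1.9833)
sweep = 180° − θ = 60.2640°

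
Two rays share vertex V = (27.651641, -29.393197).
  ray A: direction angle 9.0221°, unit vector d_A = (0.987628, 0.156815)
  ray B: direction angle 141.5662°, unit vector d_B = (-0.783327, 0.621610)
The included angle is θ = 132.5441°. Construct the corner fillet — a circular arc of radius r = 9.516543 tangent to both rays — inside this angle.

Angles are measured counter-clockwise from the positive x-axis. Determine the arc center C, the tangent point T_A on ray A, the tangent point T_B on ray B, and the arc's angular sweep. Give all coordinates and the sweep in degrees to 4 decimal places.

center=(30.2906,-19.3384) T_A=(31.7829,-28.7372) T_B=(24.3750,-26.7930) sweep=47.4559

bisector direction at 75.2942° = (0.253857,0.967242)
center distance |VC| = r/sin(θ/2) = 9.516543/sin(66.2720°) = 10.395295
C = V + |VC|·bis = (30.2906,-19.3384)
T_A = V + ((C−V)·d_A)·d_A = V + 4.1830·d_A = (31.7829,-28.7372)
T_B = V + ((C−V)·d_B)·d_B = V + 4.1830·d_B = (24.3750,-26.7930)
sweep = 180° − θ = 47.4559°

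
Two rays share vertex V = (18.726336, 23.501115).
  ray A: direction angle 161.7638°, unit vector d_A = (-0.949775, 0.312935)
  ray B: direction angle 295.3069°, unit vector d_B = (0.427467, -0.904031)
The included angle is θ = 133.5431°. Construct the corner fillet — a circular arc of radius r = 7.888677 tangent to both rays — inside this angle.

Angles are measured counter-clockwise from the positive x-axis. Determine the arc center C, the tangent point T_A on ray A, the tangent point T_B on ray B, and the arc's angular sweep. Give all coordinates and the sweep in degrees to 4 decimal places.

bisector direction at 228.5354° = (-0.662158,-0.749364)
center distance |VC| = r/sin(θ/2) = 7.888677/sin(66.7716°) = 8.584543
C = V + |VC|·bis = (13.0420,17.0682)
T_A = V + ((C−V)·d_A)·d_A = V + 3.3857·d_A = (15.5107,24.5606)
T_B = V + ((C−V)·d_B)·d_B = V + 3.3857·d_B = (20.1736,20.4403)
sweep = 180° − θ = 46.4569°

center=(13.0420,17.0682) T_A=(15.5107,24.5606) T_B=(20.1736,20.4403) sweep=46.4569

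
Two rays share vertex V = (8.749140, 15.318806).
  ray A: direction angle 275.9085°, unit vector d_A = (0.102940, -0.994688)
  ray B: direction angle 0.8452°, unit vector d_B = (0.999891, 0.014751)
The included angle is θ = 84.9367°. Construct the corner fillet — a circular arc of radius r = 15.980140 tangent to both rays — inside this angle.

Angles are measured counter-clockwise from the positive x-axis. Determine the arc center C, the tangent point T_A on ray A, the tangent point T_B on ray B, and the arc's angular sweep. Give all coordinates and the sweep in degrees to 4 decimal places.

bisector direction at 318.3768° = (0.747530,-0.664228)
center distance |VC| = r/sin(θ/2) = 15.980140/sin(42.4684°) = 23.667871
C = V + |VC|·bis = (26.4416,-0.4021)
T_A = V + ((C−V)·d_A)·d_A = V + 17.4586·d_A = (10.5463,-2.0471)
T_B = V + ((C−V)·d_B)·d_B = V + 17.4586·d_B = (26.2059,15.5763)
sweep = 180° − θ = 95.0633°

center=(26.4416,-0.4021) T_A=(10.5463,-2.0471) T_B=(26.2059,15.5763) sweep=95.0633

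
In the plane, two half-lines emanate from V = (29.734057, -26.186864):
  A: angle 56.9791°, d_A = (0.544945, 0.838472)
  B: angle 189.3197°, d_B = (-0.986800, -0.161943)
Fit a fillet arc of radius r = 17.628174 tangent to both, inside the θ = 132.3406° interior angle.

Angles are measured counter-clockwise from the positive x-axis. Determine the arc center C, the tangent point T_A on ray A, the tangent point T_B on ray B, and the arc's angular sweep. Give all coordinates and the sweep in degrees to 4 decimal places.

bisector direction at 123.1494° = (-0.546824,0.837248)
center distance |VC| = r/sin(θ/2) = 17.628174/sin(66.1703°) = 19.271022
C = V + |VC|·bis = (19.1962,-10.0522)
T_A = V + ((C−V)·d_A)·d_A = V + 7.7859·d_A = (33.9769,-19.6586)
T_B = V + ((C−V)·d_B)·d_B = V + 7.7859·d_B = (22.0510,-27.4477)
sweep = 180° − θ = 47.6594°

center=(19.1962,-10.0522) T_A=(33.9769,-19.6586) T_B=(22.0510,-27.4477) sweep=47.6594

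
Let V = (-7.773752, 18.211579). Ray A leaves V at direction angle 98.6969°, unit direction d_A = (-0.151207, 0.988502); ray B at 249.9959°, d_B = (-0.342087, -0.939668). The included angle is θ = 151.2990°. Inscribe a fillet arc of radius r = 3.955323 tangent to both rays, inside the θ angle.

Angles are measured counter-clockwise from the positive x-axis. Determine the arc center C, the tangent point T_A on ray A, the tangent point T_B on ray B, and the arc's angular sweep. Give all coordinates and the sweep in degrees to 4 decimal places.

center=(-11.8366,18.6138) T_A=(-7.9268,19.2119) T_B=(-8.1199,17.2607) sweep=28.7010

bisector direction at 174.3464° = (-0.995136,0.098514)
center distance |VC| = r/sin(θ/2) = 3.955323/sin(75.6495°) = 4.082713
C = V + |VC|·bis = (-11.8366,18.6138)
T_A = V + ((C−V)·d_A)·d_A = V + 1.0119·d_A = (-7.9268,19.2119)
T_B = V + ((C−V)·d_B)·d_B = V + 1.0119·d_B = (-8.1199,17.2607)
sweep = 180° − θ = 28.7010°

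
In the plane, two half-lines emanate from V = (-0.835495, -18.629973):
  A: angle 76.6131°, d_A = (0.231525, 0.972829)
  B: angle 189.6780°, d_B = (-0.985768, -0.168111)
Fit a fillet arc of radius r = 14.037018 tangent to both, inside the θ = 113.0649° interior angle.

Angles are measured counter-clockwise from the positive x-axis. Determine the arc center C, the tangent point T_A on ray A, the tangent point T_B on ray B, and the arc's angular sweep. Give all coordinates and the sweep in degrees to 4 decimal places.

center=(-12.3427,-6.3527) T_A=(1.3129,-9.6026) T_B=(-9.9829,-20.1900) sweep=66.9351

bisector direction at 133.1455° = (-0.683854,0.729619)
center distance |VC| = r/sin(θ/2) = 14.037018/sin(56.5324°) = 16.826956
C = V + |VC|·bis = (-12.3427,-6.3527)
T_A = V + ((C−V)·d_A)·d_A = V + 9.2795·d_A = (1.3129,-9.6026)
T_B = V + ((C−V)·d_B)·d_B = V + 9.2795·d_B = (-9.9829,-20.1900)
sweep = 180° − θ = 66.9351°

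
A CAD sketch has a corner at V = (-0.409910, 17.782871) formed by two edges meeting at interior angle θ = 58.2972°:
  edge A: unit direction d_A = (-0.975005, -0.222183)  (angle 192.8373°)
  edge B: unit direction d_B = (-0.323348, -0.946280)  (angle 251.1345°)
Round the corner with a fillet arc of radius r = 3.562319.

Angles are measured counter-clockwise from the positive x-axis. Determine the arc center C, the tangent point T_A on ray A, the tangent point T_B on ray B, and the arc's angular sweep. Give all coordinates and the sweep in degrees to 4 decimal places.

bisector direction at 221.9859° = (-0.743309,-0.668948)
center distance |VC| = r/sin(θ/2) = 3.562319/sin(29.1486°) = 7.313677
C = V + |VC|·bis = (-5.8462,12.8904)
T_A = V + ((C−V)·d_A)·d_A = V + 6.3875·d_A = (-6.6377,16.3637)
T_B = V + ((C−V)·d_B)·d_B = V + 6.3875·d_B = (-2.4753,11.7385)
sweep = 180° − θ = 121.7028°

center=(-5.8462,12.8904) T_A=(-6.6377,16.3637) T_B=(-2.4753,11.7385) sweep=121.7028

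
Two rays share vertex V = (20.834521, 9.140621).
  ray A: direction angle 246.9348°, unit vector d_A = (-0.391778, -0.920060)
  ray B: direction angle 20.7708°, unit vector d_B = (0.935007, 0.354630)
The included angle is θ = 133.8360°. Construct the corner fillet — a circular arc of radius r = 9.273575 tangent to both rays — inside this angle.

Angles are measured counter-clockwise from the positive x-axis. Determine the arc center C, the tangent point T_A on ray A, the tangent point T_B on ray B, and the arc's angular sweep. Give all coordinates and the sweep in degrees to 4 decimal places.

center=(27.8184,1.8713) T_A=(19.2862,5.5045) T_B=(24.5297,10.5421) sweep=46.1640

bisector direction at 313.8528° = (0.692808,-0.721122)
center distance |VC| = r/sin(θ/2) = 9.273575/sin(66.9180°) = 10.080579
C = V + |VC|·bis = (27.8184,1.8713)
T_A = V + ((C−V)·d_A)·d_A = V + 3.9521·d_A = (19.2862,5.5045)
T_B = V + ((C−V)·d_B)·d_B = V + 3.9521·d_B = (24.5297,10.5421)
sweep = 180° − θ = 46.1640°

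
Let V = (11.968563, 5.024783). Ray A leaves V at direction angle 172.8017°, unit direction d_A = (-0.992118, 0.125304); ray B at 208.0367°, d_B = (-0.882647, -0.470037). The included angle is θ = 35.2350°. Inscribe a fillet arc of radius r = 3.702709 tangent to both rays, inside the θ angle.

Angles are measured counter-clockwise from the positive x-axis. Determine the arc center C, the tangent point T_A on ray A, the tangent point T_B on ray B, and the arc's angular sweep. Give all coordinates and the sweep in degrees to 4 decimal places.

center=(-0.0636,2.8123) T_A=(0.4004,6.4858) T_B=(1.6768,-0.4559) sweep=144.7650

bisector direction at 190.4192° = (-0.983511,-0.180849)
center distance |VC| = r/sin(θ/2) = 3.702709/sin(17.6175°) = 12.233849
C = V + |VC|·bis = (-0.0636,2.8123)
T_A = V + ((C−V)·d_A)·d_A = V + 11.6601·d_A = (0.4004,6.4858)
T_B = V + ((C−V)·d_B)·d_B = V + 11.6601·d_B = (1.6768,-0.4559)
sweep = 180° − θ = 144.7650°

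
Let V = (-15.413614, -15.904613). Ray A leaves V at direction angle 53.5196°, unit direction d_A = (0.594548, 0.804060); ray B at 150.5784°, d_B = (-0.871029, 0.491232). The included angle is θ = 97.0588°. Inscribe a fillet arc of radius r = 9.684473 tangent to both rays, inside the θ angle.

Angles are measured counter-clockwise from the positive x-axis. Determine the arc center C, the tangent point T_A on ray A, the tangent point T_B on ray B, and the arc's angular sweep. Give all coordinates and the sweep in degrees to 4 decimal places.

center=(-18.1116,-3.2646) T_A=(-10.3247,-9.0225) T_B=(-22.8690,-11.7000) sweep=82.9412

bisector direction at 102.0490° = (-0.208748,0.977969)
center distance |VC| = r/sin(θ/2) = 9.684473/sin(48.5294°) = 12.924769
C = V + |VC|·bis = (-18.1116,-3.2646)
T_A = V + ((C−V)·d_A)·d_A = V + 8.5592·d_A = (-10.3247,-9.0225)
T_B = V + ((C−V)·d_B)·d_B = V + 8.5592·d_B = (-22.8690,-11.7000)
sweep = 180° − θ = 82.9412°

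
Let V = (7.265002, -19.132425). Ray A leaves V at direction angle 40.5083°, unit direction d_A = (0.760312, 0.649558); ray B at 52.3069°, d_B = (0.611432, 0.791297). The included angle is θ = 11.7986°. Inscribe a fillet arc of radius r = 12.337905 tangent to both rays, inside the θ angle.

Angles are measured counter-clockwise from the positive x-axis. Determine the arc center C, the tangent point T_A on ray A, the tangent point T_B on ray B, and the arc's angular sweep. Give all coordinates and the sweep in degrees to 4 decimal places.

bisector direction at 46.4076° = (0.689523,0.724263)
center distance |VC| = r/sin(θ/2) = 12.337905/sin(5.8993°) = 120.041437
C = V + |VC|·bis = (90.0364,67.8092)
T_A = V + ((C−V)·d_A)·d_A = V + 119.4057·d_A = (98.0506,58.4285)
T_B = V + ((C−V)·d_B)·d_B = V + 119.4057·d_B = (80.2734,75.3530)
sweep = 180° − θ = 168.2014°

center=(90.0364,67.8092) T_A=(98.0506,58.4285) T_B=(80.2734,75.3530) sweep=168.2014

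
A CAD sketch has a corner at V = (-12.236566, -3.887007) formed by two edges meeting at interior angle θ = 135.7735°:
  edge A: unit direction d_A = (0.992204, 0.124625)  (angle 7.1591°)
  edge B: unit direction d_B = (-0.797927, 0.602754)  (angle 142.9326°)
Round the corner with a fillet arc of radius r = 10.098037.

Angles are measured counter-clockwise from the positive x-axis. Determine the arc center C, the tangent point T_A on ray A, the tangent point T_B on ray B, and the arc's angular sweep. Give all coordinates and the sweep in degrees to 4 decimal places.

bisector direction at 75.0459° = (0.258046,0.966133)
center distance |VC| = r/sin(θ/2) = 10.098037/sin(67.8868°) = 10.899810
C = V + |VC|·bis = (-9.4239,6.6437)
T_A = V + ((C−V)·d_A)·d_A = V + 4.1031·d_A = (-8.1654,-3.3757)
T_B = V + ((C−V)·d_B)·d_B = V + 4.1031·d_B = (-15.5105,-1.4138)
sweep = 180° − θ = 44.2265°

center=(-9.4239,6.6437) T_A=(-8.1654,-3.3757) T_B=(-15.5105,-1.4138) sweep=44.2265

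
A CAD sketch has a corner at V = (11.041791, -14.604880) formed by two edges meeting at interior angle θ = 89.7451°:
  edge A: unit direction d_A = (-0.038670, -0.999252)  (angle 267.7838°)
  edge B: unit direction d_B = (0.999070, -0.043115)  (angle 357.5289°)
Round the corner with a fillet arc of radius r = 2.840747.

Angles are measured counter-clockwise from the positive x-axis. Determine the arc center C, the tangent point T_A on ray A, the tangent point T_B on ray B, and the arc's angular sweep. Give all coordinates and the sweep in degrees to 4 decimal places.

center=(13.7701,-17.5660) T_A=(10.9314,-17.4562) T_B=(13.8926,-14.7279) sweep=90.2549

bisector direction at 312.6564° = (0.677600,-0.735431)
center distance |VC| = r/sin(θ/2) = 2.840747/sin(44.8725°) = 4.026389
C = V + |VC|·bis = (13.7701,-17.5660)
T_A = V + ((C−V)·d_A)·d_A = V + 2.8534·d_A = (10.9314,-17.4562)
T_B = V + ((C−V)·d_B)·d_B = V + 2.8534·d_B = (13.8926,-14.7279)
sweep = 180° − θ = 90.2549°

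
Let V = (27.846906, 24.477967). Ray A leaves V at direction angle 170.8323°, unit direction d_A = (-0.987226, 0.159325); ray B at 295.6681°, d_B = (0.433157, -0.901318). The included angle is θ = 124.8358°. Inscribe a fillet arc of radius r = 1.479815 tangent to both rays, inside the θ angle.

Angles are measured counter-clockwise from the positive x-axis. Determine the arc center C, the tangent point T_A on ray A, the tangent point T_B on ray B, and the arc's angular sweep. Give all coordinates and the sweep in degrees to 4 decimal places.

bisector direction at 233.2502° = (-0.598322,-0.801256)
center distance |VC| = r/sin(θ/2) = 1.479815/sin(62.4179°) = 1.669564
C = V + |VC|·bis = (26.8480,23.1402)
T_A = V + ((C−V)·d_A)·d_A = V + 0.7730·d_A = (27.0837,24.6011)
T_B = V + ((C−V)·d_B)·d_B = V + 0.7730·d_B = (28.1818,23.7812)
sweep = 180° − θ = 55.1642°

center=(26.8480,23.1402) T_A=(27.0837,24.6011) T_B=(28.1818,23.7812) sweep=55.1642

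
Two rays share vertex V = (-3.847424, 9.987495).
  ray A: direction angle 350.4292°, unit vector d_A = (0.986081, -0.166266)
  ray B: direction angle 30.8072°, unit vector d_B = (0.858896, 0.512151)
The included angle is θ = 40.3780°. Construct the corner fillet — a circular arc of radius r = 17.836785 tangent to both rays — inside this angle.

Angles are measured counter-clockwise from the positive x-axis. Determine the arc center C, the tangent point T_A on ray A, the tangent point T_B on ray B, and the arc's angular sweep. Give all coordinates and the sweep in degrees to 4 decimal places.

center=(46.9507,19.5108) T_A=(43.9851,1.9223) T_B=(37.8156,34.8308) sweep=139.6220

bisector direction at 10.6182° = (0.982877,0.184264)
center distance |VC| = r/sin(θ/2) = 17.836785/sin(20.1890°) = 51.683147
C = V + |VC|·bis = (46.9507,19.5108)
T_A = V + ((C−V)·d_A)·d_A = V + 48.5077·d_A = (43.9851,1.9223)
T_B = V + ((C−V)·d_B)·d_B = V + 48.5077·d_B = (37.8156,34.8308)
sweep = 180° − θ = 139.6220°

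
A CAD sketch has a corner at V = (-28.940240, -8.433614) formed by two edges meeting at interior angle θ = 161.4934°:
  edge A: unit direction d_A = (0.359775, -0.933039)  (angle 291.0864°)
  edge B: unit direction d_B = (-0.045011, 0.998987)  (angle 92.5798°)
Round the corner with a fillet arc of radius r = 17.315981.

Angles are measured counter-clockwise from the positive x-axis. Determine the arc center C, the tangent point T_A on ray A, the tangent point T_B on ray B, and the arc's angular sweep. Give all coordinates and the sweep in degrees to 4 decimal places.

center=(-11.7688,-4.8360) T_A=(-27.9253,-11.0658) T_B=(-29.0672,-5.6154) sweep=18.5066

bisector direction at 11.8331° = (0.978749,0.205062)
center distance |VC| = r/sin(θ/2) = 17.315981/sin(80.7467°) = 17.544283
C = V + |VC|·bis = (-11.7688,-4.8360)
T_A = V + ((C−V)·d_A)·d_A = V + 2.8211·d_A = (-27.9253,-11.0658)
T_B = V + ((C−V)·d_B)·d_B = V + 2.8211·d_B = (-29.0672,-5.6154)
sweep = 180° − θ = 18.5066°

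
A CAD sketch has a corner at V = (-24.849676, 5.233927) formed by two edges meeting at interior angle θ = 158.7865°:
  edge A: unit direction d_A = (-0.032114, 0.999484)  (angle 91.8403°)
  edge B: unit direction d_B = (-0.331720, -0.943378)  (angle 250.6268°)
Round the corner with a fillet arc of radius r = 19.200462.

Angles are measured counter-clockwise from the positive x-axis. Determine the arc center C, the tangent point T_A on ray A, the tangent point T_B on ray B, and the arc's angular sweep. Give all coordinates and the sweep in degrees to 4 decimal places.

bisector direction at 171.2336° = (-0.988318,0.152407)
center distance |VC| = r/sin(θ/2) = 19.200462/sin(79.3932°) = 19.534230
C = V + |VC|·bis = (-44.1557,8.2111)
T_A = V + ((C−V)·d_A)·d_A = V + 3.5956·d_A = (-24.9651,8.8277)
T_B = V + ((C−V)·d_B)·d_B = V + 3.5956·d_B = (-26.0424,1.8419)
sweep = 180° − θ = 21.2135°

center=(-44.1557,8.2111) T_A=(-24.9651,8.8277) T_B=(-26.0424,1.8419) sweep=21.2135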